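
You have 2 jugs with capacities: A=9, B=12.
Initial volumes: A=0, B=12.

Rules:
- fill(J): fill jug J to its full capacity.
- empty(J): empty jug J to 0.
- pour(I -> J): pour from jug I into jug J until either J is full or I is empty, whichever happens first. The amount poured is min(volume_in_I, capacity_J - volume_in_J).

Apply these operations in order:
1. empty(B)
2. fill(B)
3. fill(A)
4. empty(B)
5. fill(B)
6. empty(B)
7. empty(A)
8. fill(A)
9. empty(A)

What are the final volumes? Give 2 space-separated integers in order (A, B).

Step 1: empty(B) -> (A=0 B=0)
Step 2: fill(B) -> (A=0 B=12)
Step 3: fill(A) -> (A=9 B=12)
Step 4: empty(B) -> (A=9 B=0)
Step 5: fill(B) -> (A=9 B=12)
Step 6: empty(B) -> (A=9 B=0)
Step 7: empty(A) -> (A=0 B=0)
Step 8: fill(A) -> (A=9 B=0)
Step 9: empty(A) -> (A=0 B=0)

Answer: 0 0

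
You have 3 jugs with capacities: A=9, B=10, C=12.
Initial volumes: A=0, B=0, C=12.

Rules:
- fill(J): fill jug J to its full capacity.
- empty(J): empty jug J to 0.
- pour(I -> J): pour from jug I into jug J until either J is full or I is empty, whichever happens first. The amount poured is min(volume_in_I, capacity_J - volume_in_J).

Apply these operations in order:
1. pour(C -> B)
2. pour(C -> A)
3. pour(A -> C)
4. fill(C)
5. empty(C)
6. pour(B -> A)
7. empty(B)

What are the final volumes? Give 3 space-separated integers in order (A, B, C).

Step 1: pour(C -> B) -> (A=0 B=10 C=2)
Step 2: pour(C -> A) -> (A=2 B=10 C=0)
Step 3: pour(A -> C) -> (A=0 B=10 C=2)
Step 4: fill(C) -> (A=0 B=10 C=12)
Step 5: empty(C) -> (A=0 B=10 C=0)
Step 6: pour(B -> A) -> (A=9 B=1 C=0)
Step 7: empty(B) -> (A=9 B=0 C=0)

Answer: 9 0 0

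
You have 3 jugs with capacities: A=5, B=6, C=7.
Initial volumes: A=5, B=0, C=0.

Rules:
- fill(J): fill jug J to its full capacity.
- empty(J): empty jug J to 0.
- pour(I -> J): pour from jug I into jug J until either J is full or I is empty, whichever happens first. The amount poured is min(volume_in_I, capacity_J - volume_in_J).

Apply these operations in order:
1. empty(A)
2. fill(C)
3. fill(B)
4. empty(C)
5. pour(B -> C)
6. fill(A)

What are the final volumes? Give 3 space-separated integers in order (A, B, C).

Step 1: empty(A) -> (A=0 B=0 C=0)
Step 2: fill(C) -> (A=0 B=0 C=7)
Step 3: fill(B) -> (A=0 B=6 C=7)
Step 4: empty(C) -> (A=0 B=6 C=0)
Step 5: pour(B -> C) -> (A=0 B=0 C=6)
Step 6: fill(A) -> (A=5 B=0 C=6)

Answer: 5 0 6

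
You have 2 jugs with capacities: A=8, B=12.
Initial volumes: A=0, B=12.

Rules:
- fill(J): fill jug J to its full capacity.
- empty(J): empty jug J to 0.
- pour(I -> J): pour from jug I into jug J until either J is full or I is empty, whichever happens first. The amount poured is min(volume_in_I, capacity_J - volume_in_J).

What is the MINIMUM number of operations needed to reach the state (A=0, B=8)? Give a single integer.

Answer: 3

Derivation:
BFS from (A=0, B=12). One shortest path:
  1. fill(A) -> (A=8 B=12)
  2. empty(B) -> (A=8 B=0)
  3. pour(A -> B) -> (A=0 B=8)
Reached target in 3 moves.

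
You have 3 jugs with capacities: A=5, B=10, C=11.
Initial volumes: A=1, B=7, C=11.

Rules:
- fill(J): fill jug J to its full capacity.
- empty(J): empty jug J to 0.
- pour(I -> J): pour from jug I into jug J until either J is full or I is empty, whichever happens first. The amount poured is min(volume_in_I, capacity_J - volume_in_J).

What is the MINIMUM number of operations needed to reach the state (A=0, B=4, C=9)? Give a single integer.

Answer: 8

Derivation:
BFS from (A=1, B=7, C=11). One shortest path:
  1. empty(C) -> (A=1 B=7 C=0)
  2. pour(B -> A) -> (A=5 B=3 C=0)
  3. pour(A -> C) -> (A=0 B=3 C=5)
  4. pour(B -> A) -> (A=3 B=0 C=5)
  5. fill(B) -> (A=3 B=10 C=5)
  6. pour(B -> C) -> (A=3 B=4 C=11)
  7. pour(C -> A) -> (A=5 B=4 C=9)
  8. empty(A) -> (A=0 B=4 C=9)
Reached target in 8 moves.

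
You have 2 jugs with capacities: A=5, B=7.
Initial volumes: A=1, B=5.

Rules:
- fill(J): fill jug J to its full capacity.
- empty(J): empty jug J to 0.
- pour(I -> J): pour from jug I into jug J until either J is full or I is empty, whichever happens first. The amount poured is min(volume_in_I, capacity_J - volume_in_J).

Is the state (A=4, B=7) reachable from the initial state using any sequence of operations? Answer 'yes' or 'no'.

BFS from (A=1, B=5):
  1. pour(A -> B) -> (A=0 B=6)
  2. fill(A) -> (A=5 B=6)
  3. pour(A -> B) -> (A=4 B=7)
Target reached → yes.

Answer: yes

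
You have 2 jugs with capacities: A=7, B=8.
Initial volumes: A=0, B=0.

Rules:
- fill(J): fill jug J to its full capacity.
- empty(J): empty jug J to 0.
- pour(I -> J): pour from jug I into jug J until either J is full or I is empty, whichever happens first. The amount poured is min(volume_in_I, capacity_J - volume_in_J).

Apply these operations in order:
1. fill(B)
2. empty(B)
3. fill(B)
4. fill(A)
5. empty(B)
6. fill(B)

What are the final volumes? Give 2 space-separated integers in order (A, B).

Step 1: fill(B) -> (A=0 B=8)
Step 2: empty(B) -> (A=0 B=0)
Step 3: fill(B) -> (A=0 B=8)
Step 4: fill(A) -> (A=7 B=8)
Step 5: empty(B) -> (A=7 B=0)
Step 6: fill(B) -> (A=7 B=8)

Answer: 7 8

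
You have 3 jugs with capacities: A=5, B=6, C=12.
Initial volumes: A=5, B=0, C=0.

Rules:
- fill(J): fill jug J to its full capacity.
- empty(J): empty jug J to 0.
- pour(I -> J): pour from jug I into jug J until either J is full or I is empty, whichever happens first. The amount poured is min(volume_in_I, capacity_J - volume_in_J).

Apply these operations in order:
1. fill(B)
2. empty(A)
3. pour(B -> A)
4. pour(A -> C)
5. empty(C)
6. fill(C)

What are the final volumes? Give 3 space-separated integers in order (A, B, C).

Step 1: fill(B) -> (A=5 B=6 C=0)
Step 2: empty(A) -> (A=0 B=6 C=0)
Step 3: pour(B -> A) -> (A=5 B=1 C=0)
Step 4: pour(A -> C) -> (A=0 B=1 C=5)
Step 5: empty(C) -> (A=0 B=1 C=0)
Step 6: fill(C) -> (A=0 B=1 C=12)

Answer: 0 1 12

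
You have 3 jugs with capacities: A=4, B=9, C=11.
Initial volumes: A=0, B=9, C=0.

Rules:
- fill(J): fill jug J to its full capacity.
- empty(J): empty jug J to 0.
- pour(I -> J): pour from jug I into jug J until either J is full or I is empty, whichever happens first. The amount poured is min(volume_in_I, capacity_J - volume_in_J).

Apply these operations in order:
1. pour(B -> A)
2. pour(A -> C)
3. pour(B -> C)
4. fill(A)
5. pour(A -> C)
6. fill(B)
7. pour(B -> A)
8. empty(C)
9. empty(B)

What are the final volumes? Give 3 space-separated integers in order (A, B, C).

Answer: 4 0 0

Derivation:
Step 1: pour(B -> A) -> (A=4 B=5 C=0)
Step 2: pour(A -> C) -> (A=0 B=5 C=4)
Step 3: pour(B -> C) -> (A=0 B=0 C=9)
Step 4: fill(A) -> (A=4 B=0 C=9)
Step 5: pour(A -> C) -> (A=2 B=0 C=11)
Step 6: fill(B) -> (A=2 B=9 C=11)
Step 7: pour(B -> A) -> (A=4 B=7 C=11)
Step 8: empty(C) -> (A=4 B=7 C=0)
Step 9: empty(B) -> (A=4 B=0 C=0)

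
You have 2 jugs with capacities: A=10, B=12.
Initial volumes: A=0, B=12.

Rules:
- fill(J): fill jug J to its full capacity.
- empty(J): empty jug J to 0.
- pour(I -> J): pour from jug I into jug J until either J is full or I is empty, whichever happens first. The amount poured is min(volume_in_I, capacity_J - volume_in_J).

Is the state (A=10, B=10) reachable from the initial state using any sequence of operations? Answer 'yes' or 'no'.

BFS from (A=0, B=12):
  1. fill(A) -> (A=10 B=12)
  2. empty(B) -> (A=10 B=0)
  3. pour(A -> B) -> (A=0 B=10)
  4. fill(A) -> (A=10 B=10)
Target reached → yes.

Answer: yes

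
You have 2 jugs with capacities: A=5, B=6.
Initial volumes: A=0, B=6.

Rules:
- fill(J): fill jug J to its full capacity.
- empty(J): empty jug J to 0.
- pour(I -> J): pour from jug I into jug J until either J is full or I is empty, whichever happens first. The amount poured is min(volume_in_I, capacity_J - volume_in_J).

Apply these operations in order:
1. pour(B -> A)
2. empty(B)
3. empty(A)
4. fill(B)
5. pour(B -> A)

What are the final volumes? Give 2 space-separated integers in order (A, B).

Step 1: pour(B -> A) -> (A=5 B=1)
Step 2: empty(B) -> (A=5 B=0)
Step 3: empty(A) -> (A=0 B=0)
Step 4: fill(B) -> (A=0 B=6)
Step 5: pour(B -> A) -> (A=5 B=1)

Answer: 5 1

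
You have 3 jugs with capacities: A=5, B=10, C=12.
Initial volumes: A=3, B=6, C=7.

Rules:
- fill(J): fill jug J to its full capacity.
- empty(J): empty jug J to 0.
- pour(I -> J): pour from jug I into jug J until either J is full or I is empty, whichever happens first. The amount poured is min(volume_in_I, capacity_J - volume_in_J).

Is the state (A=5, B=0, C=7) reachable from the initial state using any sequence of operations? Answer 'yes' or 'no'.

BFS from (A=3, B=6, C=7):
  1. fill(A) -> (A=5 B=6 C=7)
  2. empty(B) -> (A=5 B=0 C=7)
Target reached → yes.

Answer: yes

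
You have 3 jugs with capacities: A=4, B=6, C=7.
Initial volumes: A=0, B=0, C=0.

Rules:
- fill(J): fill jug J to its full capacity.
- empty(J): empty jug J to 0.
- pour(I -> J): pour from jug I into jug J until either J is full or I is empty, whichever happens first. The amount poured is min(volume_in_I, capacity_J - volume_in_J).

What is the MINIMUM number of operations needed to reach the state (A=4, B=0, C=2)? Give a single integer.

Answer: 3

Derivation:
BFS from (A=0, B=0, C=0). One shortest path:
  1. fill(B) -> (A=0 B=6 C=0)
  2. pour(B -> A) -> (A=4 B=2 C=0)
  3. pour(B -> C) -> (A=4 B=0 C=2)
Reached target in 3 moves.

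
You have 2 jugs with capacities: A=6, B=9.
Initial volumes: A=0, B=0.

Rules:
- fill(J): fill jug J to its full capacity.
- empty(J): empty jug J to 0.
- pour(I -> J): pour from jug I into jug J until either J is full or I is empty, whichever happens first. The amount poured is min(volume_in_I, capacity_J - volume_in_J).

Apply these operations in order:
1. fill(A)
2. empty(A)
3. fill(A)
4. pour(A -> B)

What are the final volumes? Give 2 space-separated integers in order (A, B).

Step 1: fill(A) -> (A=6 B=0)
Step 2: empty(A) -> (A=0 B=0)
Step 3: fill(A) -> (A=6 B=0)
Step 4: pour(A -> B) -> (A=0 B=6)

Answer: 0 6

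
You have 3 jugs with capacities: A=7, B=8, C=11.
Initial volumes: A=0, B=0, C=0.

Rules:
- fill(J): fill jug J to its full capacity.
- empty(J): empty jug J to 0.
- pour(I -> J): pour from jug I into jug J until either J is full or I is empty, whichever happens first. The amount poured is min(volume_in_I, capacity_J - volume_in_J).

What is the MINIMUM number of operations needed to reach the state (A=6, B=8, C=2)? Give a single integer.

Answer: 8

Derivation:
BFS from (A=0, B=0, C=0). One shortest path:
  1. fill(B) -> (A=0 B=8 C=0)
  2. pour(B -> A) -> (A=7 B=1 C=0)
  3. pour(B -> C) -> (A=7 B=0 C=1)
  4. fill(B) -> (A=7 B=8 C=1)
  5. pour(B -> C) -> (A=7 B=0 C=9)
  6. pour(A -> B) -> (A=0 B=7 C=9)
  7. pour(C -> A) -> (A=7 B=7 C=2)
  8. pour(A -> B) -> (A=6 B=8 C=2)
Reached target in 8 moves.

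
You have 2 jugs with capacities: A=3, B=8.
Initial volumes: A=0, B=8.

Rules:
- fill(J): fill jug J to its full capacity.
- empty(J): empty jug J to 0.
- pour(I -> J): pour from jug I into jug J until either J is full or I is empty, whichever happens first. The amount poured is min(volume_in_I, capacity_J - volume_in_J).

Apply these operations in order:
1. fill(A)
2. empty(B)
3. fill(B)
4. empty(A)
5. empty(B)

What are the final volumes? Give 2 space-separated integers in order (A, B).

Step 1: fill(A) -> (A=3 B=8)
Step 2: empty(B) -> (A=3 B=0)
Step 3: fill(B) -> (A=3 B=8)
Step 4: empty(A) -> (A=0 B=8)
Step 5: empty(B) -> (A=0 B=0)

Answer: 0 0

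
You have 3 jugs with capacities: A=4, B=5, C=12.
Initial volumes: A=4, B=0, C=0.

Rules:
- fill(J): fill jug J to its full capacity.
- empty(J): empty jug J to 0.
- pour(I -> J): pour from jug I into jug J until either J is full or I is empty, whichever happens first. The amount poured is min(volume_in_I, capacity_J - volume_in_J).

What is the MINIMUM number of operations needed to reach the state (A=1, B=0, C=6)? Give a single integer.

Answer: 8

Derivation:
BFS from (A=4, B=0, C=0). One shortest path:
  1. empty(A) -> (A=0 B=0 C=0)
  2. fill(C) -> (A=0 B=0 C=12)
  3. pour(C -> B) -> (A=0 B=5 C=7)
  4. empty(B) -> (A=0 B=0 C=7)
  5. pour(C -> B) -> (A=0 B=5 C=2)
  6. pour(B -> A) -> (A=4 B=1 C=2)
  7. pour(A -> C) -> (A=0 B=1 C=6)
  8. pour(B -> A) -> (A=1 B=0 C=6)
Reached target in 8 moves.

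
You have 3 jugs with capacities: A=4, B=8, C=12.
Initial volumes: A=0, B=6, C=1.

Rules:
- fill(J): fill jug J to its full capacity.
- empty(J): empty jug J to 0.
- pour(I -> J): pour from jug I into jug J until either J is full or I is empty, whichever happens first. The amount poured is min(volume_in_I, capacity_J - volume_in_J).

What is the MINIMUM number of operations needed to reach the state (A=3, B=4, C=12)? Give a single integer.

Answer: 5

Derivation:
BFS from (A=0, B=6, C=1). One shortest path:
  1. pour(B -> A) -> (A=4 B=2 C=1)
  2. pour(B -> C) -> (A=4 B=0 C=3)
  3. pour(A -> B) -> (A=0 B=4 C=3)
  4. pour(C -> A) -> (A=3 B=4 C=0)
  5. fill(C) -> (A=3 B=4 C=12)
Reached target in 5 moves.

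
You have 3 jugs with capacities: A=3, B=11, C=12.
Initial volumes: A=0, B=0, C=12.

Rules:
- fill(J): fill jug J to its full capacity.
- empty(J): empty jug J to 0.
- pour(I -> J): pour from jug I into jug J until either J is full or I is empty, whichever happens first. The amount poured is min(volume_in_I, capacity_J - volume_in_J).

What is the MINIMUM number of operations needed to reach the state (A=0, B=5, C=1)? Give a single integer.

BFS from (A=0, B=0, C=12). One shortest path:
  1. pour(C -> B) -> (A=0 B=11 C=1)
  2. pour(B -> A) -> (A=3 B=8 C=1)
  3. empty(A) -> (A=0 B=8 C=1)
  4. pour(B -> A) -> (A=3 B=5 C=1)
  5. empty(A) -> (A=0 B=5 C=1)
Reached target in 5 moves.

Answer: 5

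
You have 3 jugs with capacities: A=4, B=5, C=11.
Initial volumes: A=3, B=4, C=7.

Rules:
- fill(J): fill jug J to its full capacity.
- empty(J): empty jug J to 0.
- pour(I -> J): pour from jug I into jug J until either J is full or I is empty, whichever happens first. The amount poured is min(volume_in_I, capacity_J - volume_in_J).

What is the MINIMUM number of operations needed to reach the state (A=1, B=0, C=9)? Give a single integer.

Answer: 5

Derivation:
BFS from (A=3, B=4, C=7). One shortest path:
  1. pour(A -> B) -> (A=2 B=5 C=7)
  2. pour(A -> C) -> (A=0 B=5 C=9)
  3. pour(B -> A) -> (A=4 B=1 C=9)
  4. empty(A) -> (A=0 B=1 C=9)
  5. pour(B -> A) -> (A=1 B=0 C=9)
Reached target in 5 moves.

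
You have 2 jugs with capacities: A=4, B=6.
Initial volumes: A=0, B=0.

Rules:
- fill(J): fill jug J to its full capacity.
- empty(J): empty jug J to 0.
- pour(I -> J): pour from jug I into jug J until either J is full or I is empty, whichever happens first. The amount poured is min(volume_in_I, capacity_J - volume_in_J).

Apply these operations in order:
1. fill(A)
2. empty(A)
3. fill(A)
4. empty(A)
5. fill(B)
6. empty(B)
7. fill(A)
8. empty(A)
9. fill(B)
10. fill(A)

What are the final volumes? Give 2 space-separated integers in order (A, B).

Step 1: fill(A) -> (A=4 B=0)
Step 2: empty(A) -> (A=0 B=0)
Step 3: fill(A) -> (A=4 B=0)
Step 4: empty(A) -> (A=0 B=0)
Step 5: fill(B) -> (A=0 B=6)
Step 6: empty(B) -> (A=0 B=0)
Step 7: fill(A) -> (A=4 B=0)
Step 8: empty(A) -> (A=0 B=0)
Step 9: fill(B) -> (A=0 B=6)
Step 10: fill(A) -> (A=4 B=6)

Answer: 4 6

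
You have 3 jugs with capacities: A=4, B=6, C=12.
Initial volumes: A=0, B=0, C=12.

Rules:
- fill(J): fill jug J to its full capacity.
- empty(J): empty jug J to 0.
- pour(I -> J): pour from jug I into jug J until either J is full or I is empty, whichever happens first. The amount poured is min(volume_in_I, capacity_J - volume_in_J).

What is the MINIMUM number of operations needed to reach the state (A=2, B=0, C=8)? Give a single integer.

Answer: 5

Derivation:
BFS from (A=0, B=0, C=12). One shortest path:
  1. fill(A) -> (A=4 B=0 C=12)
  2. pour(A -> B) -> (A=0 B=4 C=12)
  3. pour(C -> A) -> (A=4 B=4 C=8)
  4. pour(A -> B) -> (A=2 B=6 C=8)
  5. empty(B) -> (A=2 B=0 C=8)
Reached target in 5 moves.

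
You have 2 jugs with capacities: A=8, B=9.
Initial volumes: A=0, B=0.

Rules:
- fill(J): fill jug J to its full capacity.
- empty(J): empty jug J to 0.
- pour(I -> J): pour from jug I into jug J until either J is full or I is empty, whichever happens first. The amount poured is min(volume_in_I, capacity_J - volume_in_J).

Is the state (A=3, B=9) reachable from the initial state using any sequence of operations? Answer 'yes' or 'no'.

BFS from (A=0, B=0):
  1. fill(B) -> (A=0 B=9)
  2. pour(B -> A) -> (A=8 B=1)
  3. empty(A) -> (A=0 B=1)
  4. pour(B -> A) -> (A=1 B=0)
  5. fill(B) -> (A=1 B=9)
  6. pour(B -> A) -> (A=8 B=2)
  7. empty(A) -> (A=0 B=2)
  8. pour(B -> A) -> (A=2 B=0)
  9. fill(B) -> (A=2 B=9)
  10. pour(B -> A) -> (A=8 B=3)
  11. empty(A) -> (A=0 B=3)
  12. pour(B -> A) -> (A=3 B=0)
  13. fill(B) -> (A=3 B=9)
Target reached → yes.

Answer: yes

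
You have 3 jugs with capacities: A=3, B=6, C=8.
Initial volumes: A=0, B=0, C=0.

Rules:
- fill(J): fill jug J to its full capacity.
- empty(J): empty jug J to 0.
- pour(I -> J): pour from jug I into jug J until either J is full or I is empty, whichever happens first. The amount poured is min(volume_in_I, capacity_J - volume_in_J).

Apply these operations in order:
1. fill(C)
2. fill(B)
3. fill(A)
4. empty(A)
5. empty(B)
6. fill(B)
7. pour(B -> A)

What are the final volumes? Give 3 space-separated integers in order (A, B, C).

Step 1: fill(C) -> (A=0 B=0 C=8)
Step 2: fill(B) -> (A=0 B=6 C=8)
Step 3: fill(A) -> (A=3 B=6 C=8)
Step 4: empty(A) -> (A=0 B=6 C=8)
Step 5: empty(B) -> (A=0 B=0 C=8)
Step 6: fill(B) -> (A=0 B=6 C=8)
Step 7: pour(B -> A) -> (A=3 B=3 C=8)

Answer: 3 3 8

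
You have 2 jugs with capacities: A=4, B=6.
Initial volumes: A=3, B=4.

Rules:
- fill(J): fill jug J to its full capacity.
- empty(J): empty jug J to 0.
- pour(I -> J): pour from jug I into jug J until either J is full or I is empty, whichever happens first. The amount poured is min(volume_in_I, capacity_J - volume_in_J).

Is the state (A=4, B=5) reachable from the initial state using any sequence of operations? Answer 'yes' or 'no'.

BFS from (A=3, B=4):
  1. fill(B) -> (A=3 B=6)
  2. pour(B -> A) -> (A=4 B=5)
Target reached → yes.

Answer: yes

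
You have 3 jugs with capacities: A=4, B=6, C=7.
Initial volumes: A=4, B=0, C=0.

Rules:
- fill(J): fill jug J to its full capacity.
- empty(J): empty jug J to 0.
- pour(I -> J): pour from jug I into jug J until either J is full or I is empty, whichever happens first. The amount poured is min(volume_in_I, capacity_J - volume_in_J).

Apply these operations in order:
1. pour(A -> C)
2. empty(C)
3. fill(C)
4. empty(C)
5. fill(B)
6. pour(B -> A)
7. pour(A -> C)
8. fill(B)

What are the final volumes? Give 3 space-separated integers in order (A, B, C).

Step 1: pour(A -> C) -> (A=0 B=0 C=4)
Step 2: empty(C) -> (A=0 B=0 C=0)
Step 3: fill(C) -> (A=0 B=0 C=7)
Step 4: empty(C) -> (A=0 B=0 C=0)
Step 5: fill(B) -> (A=0 B=6 C=0)
Step 6: pour(B -> A) -> (A=4 B=2 C=0)
Step 7: pour(A -> C) -> (A=0 B=2 C=4)
Step 8: fill(B) -> (A=0 B=6 C=4)

Answer: 0 6 4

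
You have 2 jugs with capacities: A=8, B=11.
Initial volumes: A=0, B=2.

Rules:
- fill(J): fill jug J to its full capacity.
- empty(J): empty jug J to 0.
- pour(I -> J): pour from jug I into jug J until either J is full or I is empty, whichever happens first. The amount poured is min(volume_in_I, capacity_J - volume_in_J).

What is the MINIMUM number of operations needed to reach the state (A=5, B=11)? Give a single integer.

Answer: 5

Derivation:
BFS from (A=0, B=2). One shortest path:
  1. fill(A) -> (A=8 B=2)
  2. empty(B) -> (A=8 B=0)
  3. pour(A -> B) -> (A=0 B=8)
  4. fill(A) -> (A=8 B=8)
  5. pour(A -> B) -> (A=5 B=11)
Reached target in 5 moves.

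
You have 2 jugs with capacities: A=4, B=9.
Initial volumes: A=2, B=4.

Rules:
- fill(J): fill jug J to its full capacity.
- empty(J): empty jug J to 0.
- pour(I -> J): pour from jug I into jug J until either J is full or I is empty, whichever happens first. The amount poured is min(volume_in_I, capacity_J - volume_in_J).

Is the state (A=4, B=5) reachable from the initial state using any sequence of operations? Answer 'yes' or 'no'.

Answer: yes

Derivation:
BFS from (A=2, B=4):
  1. empty(A) -> (A=0 B=4)
  2. fill(B) -> (A=0 B=9)
  3. pour(B -> A) -> (A=4 B=5)
Target reached → yes.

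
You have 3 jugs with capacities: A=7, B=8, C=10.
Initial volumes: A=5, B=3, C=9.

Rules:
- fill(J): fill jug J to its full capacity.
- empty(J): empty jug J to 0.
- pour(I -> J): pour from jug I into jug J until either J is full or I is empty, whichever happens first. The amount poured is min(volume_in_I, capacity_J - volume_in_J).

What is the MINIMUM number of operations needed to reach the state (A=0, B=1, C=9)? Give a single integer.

Answer: 2

Derivation:
BFS from (A=5, B=3, C=9). One shortest path:
  1. pour(B -> A) -> (A=7 B=1 C=9)
  2. empty(A) -> (A=0 B=1 C=9)
Reached target in 2 moves.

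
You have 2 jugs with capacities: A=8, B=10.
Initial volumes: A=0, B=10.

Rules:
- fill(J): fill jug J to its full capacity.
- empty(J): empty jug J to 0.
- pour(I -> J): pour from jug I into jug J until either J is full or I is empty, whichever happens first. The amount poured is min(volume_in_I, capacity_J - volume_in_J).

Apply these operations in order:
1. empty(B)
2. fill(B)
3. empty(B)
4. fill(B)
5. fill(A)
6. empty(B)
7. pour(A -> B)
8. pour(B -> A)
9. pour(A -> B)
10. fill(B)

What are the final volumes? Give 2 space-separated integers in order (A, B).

Step 1: empty(B) -> (A=0 B=0)
Step 2: fill(B) -> (A=0 B=10)
Step 3: empty(B) -> (A=0 B=0)
Step 4: fill(B) -> (A=0 B=10)
Step 5: fill(A) -> (A=8 B=10)
Step 6: empty(B) -> (A=8 B=0)
Step 7: pour(A -> B) -> (A=0 B=8)
Step 8: pour(B -> A) -> (A=8 B=0)
Step 9: pour(A -> B) -> (A=0 B=8)
Step 10: fill(B) -> (A=0 B=10)

Answer: 0 10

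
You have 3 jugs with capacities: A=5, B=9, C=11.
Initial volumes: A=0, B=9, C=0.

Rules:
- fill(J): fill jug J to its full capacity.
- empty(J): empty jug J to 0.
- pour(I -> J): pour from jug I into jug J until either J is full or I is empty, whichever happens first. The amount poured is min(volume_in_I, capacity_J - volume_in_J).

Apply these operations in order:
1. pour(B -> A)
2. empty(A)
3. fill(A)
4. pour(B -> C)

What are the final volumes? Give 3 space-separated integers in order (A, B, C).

Answer: 5 0 4

Derivation:
Step 1: pour(B -> A) -> (A=5 B=4 C=0)
Step 2: empty(A) -> (A=0 B=4 C=0)
Step 3: fill(A) -> (A=5 B=4 C=0)
Step 4: pour(B -> C) -> (A=5 B=0 C=4)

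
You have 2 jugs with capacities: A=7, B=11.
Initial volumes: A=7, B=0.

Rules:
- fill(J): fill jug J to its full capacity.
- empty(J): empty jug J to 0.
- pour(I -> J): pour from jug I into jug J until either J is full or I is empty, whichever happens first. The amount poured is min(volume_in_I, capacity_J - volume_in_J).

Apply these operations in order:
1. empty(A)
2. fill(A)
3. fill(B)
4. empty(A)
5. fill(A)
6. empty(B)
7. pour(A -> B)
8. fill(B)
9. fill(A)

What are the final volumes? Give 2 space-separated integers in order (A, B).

Answer: 7 11

Derivation:
Step 1: empty(A) -> (A=0 B=0)
Step 2: fill(A) -> (A=7 B=0)
Step 3: fill(B) -> (A=7 B=11)
Step 4: empty(A) -> (A=0 B=11)
Step 5: fill(A) -> (A=7 B=11)
Step 6: empty(B) -> (A=7 B=0)
Step 7: pour(A -> B) -> (A=0 B=7)
Step 8: fill(B) -> (A=0 B=11)
Step 9: fill(A) -> (A=7 B=11)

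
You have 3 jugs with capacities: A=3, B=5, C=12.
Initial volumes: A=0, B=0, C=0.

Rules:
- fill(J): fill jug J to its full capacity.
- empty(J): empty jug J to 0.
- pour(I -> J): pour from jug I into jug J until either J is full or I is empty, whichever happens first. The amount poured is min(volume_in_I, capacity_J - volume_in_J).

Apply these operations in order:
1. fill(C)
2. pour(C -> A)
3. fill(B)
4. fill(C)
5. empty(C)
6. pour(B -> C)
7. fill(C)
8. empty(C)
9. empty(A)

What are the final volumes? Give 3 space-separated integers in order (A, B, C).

Step 1: fill(C) -> (A=0 B=0 C=12)
Step 2: pour(C -> A) -> (A=3 B=0 C=9)
Step 3: fill(B) -> (A=3 B=5 C=9)
Step 4: fill(C) -> (A=3 B=5 C=12)
Step 5: empty(C) -> (A=3 B=5 C=0)
Step 6: pour(B -> C) -> (A=3 B=0 C=5)
Step 7: fill(C) -> (A=3 B=0 C=12)
Step 8: empty(C) -> (A=3 B=0 C=0)
Step 9: empty(A) -> (A=0 B=0 C=0)

Answer: 0 0 0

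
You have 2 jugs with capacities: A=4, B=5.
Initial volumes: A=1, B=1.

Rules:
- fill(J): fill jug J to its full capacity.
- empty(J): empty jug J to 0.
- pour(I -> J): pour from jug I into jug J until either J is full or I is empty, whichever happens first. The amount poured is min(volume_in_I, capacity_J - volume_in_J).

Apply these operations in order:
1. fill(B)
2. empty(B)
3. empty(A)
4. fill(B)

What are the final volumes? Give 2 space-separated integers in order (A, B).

Step 1: fill(B) -> (A=1 B=5)
Step 2: empty(B) -> (A=1 B=0)
Step 3: empty(A) -> (A=0 B=0)
Step 4: fill(B) -> (A=0 B=5)

Answer: 0 5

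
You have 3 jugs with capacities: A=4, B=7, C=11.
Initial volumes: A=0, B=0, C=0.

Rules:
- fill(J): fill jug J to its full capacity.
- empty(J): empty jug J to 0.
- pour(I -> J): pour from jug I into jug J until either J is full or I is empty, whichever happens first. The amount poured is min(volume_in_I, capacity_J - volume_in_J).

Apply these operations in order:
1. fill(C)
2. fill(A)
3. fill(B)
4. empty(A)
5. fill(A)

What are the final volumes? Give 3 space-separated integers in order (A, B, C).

Step 1: fill(C) -> (A=0 B=0 C=11)
Step 2: fill(A) -> (A=4 B=0 C=11)
Step 3: fill(B) -> (A=4 B=7 C=11)
Step 4: empty(A) -> (A=0 B=7 C=11)
Step 5: fill(A) -> (A=4 B=7 C=11)

Answer: 4 7 11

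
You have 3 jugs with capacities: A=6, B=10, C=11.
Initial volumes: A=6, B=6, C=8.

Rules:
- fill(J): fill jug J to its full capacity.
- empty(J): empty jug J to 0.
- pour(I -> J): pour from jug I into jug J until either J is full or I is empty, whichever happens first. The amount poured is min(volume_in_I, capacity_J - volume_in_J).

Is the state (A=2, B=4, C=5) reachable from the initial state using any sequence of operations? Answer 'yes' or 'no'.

BFS explored all 474 reachable states.
Reachable set includes: (0,0,0), (0,0,1), (0,0,2), (0,0,3), (0,0,4), (0,0,5), (0,0,6), (0,0,7), (0,0,8), (0,0,9), (0,0,10), (0,0,11) ...
Target (A=2, B=4, C=5) not in reachable set → no.

Answer: no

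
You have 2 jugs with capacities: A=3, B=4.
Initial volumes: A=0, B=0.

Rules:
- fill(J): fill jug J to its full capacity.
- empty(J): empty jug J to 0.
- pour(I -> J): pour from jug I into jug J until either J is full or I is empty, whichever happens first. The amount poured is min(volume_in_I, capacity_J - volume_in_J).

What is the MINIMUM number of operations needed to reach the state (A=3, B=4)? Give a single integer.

Answer: 2

Derivation:
BFS from (A=0, B=0). One shortest path:
  1. fill(A) -> (A=3 B=0)
  2. fill(B) -> (A=3 B=4)
Reached target in 2 moves.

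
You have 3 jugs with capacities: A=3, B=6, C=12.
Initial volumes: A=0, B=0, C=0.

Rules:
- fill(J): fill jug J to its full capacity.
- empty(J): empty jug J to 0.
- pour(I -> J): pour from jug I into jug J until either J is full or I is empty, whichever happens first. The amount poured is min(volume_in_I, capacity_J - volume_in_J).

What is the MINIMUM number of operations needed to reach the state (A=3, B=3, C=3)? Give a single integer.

Answer: 4

Derivation:
BFS from (A=0, B=0, C=0). One shortest path:
  1. fill(A) -> (A=3 B=0 C=0)
  2. fill(B) -> (A=3 B=6 C=0)
  3. pour(A -> C) -> (A=0 B=6 C=3)
  4. pour(B -> A) -> (A=3 B=3 C=3)
Reached target in 4 moves.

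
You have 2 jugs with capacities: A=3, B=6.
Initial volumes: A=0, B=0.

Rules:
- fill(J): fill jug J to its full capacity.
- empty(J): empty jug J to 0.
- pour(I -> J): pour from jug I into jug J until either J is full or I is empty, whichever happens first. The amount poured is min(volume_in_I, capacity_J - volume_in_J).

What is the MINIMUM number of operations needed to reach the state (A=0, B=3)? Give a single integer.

BFS from (A=0, B=0). One shortest path:
  1. fill(A) -> (A=3 B=0)
  2. pour(A -> B) -> (A=0 B=3)
Reached target in 2 moves.

Answer: 2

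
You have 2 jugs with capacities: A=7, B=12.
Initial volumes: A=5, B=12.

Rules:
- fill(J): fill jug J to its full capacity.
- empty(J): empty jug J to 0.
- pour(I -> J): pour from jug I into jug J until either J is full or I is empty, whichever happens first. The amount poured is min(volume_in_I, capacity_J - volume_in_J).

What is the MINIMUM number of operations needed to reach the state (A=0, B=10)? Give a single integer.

Answer: 2

Derivation:
BFS from (A=5, B=12). One shortest path:
  1. pour(B -> A) -> (A=7 B=10)
  2. empty(A) -> (A=0 B=10)
Reached target in 2 moves.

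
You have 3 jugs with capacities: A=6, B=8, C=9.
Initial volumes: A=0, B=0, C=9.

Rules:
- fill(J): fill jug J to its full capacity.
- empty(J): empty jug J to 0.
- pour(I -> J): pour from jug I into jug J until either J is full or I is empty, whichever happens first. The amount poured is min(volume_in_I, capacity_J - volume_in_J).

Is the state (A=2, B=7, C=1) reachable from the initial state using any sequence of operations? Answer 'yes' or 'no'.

Answer: no

Derivation:
BFS explored all 350 reachable states.
Reachable set includes: (0,0,0), (0,0,1), (0,0,2), (0,0,3), (0,0,4), (0,0,5), (0,0,6), (0,0,7), (0,0,8), (0,0,9), (0,1,0), (0,1,1) ...
Target (A=2, B=7, C=1) not in reachable set → no.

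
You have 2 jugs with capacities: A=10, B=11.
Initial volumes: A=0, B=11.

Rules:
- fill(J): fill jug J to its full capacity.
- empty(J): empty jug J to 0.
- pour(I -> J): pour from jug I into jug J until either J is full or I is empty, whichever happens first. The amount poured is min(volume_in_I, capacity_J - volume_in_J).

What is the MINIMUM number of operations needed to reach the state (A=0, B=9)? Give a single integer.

BFS from (A=0, B=11). One shortest path:
  1. fill(A) -> (A=10 B=11)
  2. empty(B) -> (A=10 B=0)
  3. pour(A -> B) -> (A=0 B=10)
  4. fill(A) -> (A=10 B=10)
  5. pour(A -> B) -> (A=9 B=11)
  6. empty(B) -> (A=9 B=0)
  7. pour(A -> B) -> (A=0 B=9)
Reached target in 7 moves.

Answer: 7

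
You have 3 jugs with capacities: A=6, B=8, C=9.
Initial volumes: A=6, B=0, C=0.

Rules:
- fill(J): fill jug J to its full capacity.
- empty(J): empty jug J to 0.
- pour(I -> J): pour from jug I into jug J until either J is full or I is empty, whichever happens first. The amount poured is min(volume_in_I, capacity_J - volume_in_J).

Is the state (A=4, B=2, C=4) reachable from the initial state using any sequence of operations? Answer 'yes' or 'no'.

BFS explored all 350 reachable states.
Reachable set includes: (0,0,0), (0,0,1), (0,0,2), (0,0,3), (0,0,4), (0,0,5), (0,0,6), (0,0,7), (0,0,8), (0,0,9), (0,1,0), (0,1,1) ...
Target (A=4, B=2, C=4) not in reachable set → no.

Answer: no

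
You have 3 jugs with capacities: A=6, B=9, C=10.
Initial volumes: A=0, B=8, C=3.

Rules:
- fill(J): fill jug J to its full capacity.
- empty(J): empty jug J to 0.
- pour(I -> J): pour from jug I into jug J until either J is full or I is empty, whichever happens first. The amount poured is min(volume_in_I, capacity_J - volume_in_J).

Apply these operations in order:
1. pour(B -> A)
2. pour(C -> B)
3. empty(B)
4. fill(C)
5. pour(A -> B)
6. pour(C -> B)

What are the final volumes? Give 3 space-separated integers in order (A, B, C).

Step 1: pour(B -> A) -> (A=6 B=2 C=3)
Step 2: pour(C -> B) -> (A=6 B=5 C=0)
Step 3: empty(B) -> (A=6 B=0 C=0)
Step 4: fill(C) -> (A=6 B=0 C=10)
Step 5: pour(A -> B) -> (A=0 B=6 C=10)
Step 6: pour(C -> B) -> (A=0 B=9 C=7)

Answer: 0 9 7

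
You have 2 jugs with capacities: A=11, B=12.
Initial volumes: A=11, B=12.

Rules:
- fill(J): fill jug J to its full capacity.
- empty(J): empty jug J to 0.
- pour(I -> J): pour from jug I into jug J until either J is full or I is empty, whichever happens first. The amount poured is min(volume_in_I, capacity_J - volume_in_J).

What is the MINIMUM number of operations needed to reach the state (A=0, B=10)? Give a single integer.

Answer: 6

Derivation:
BFS from (A=11, B=12). One shortest path:
  1. empty(B) -> (A=11 B=0)
  2. pour(A -> B) -> (A=0 B=11)
  3. fill(A) -> (A=11 B=11)
  4. pour(A -> B) -> (A=10 B=12)
  5. empty(B) -> (A=10 B=0)
  6. pour(A -> B) -> (A=0 B=10)
Reached target in 6 moves.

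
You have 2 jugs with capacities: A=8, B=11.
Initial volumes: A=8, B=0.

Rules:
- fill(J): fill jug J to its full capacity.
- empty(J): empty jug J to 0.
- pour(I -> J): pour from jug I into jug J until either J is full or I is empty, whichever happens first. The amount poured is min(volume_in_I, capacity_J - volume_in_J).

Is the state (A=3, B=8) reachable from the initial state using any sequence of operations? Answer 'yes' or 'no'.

Answer: no

Derivation:
BFS explored all 38 reachable states.
Reachable set includes: (0,0), (0,1), (0,2), (0,3), (0,4), (0,5), (0,6), (0,7), (0,8), (0,9), (0,10), (0,11) ...
Target (A=3, B=8) not in reachable set → no.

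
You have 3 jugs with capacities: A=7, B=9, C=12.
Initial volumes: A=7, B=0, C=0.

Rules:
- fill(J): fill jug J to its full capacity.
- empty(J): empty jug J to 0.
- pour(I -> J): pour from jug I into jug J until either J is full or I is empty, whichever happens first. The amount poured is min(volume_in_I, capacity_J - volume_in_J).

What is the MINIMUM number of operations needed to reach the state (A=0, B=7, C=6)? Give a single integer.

Answer: 7

Derivation:
BFS from (A=7, B=0, C=0). One shortest path:
  1. fill(B) -> (A=7 B=9 C=0)
  2. pour(B -> C) -> (A=7 B=0 C=9)
  3. fill(B) -> (A=7 B=9 C=9)
  4. pour(B -> C) -> (A=7 B=6 C=12)
  5. empty(C) -> (A=7 B=6 C=0)
  6. pour(B -> C) -> (A=7 B=0 C=6)
  7. pour(A -> B) -> (A=0 B=7 C=6)
Reached target in 7 moves.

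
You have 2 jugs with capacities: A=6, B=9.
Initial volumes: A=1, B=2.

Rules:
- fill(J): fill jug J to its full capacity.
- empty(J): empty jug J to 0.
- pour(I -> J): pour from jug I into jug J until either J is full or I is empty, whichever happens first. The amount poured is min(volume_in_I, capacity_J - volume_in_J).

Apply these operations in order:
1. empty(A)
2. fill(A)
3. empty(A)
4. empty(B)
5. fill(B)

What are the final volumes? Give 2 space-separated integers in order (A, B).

Answer: 0 9

Derivation:
Step 1: empty(A) -> (A=0 B=2)
Step 2: fill(A) -> (A=6 B=2)
Step 3: empty(A) -> (A=0 B=2)
Step 4: empty(B) -> (A=0 B=0)
Step 5: fill(B) -> (A=0 B=9)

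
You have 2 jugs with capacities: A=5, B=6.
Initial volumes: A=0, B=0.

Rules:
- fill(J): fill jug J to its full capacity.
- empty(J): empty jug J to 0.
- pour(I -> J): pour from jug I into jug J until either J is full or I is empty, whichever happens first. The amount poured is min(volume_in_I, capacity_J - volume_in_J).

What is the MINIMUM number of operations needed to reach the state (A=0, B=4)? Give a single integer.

Answer: 6

Derivation:
BFS from (A=0, B=0). One shortest path:
  1. fill(A) -> (A=5 B=0)
  2. pour(A -> B) -> (A=0 B=5)
  3. fill(A) -> (A=5 B=5)
  4. pour(A -> B) -> (A=4 B=6)
  5. empty(B) -> (A=4 B=0)
  6. pour(A -> B) -> (A=0 B=4)
Reached target in 6 moves.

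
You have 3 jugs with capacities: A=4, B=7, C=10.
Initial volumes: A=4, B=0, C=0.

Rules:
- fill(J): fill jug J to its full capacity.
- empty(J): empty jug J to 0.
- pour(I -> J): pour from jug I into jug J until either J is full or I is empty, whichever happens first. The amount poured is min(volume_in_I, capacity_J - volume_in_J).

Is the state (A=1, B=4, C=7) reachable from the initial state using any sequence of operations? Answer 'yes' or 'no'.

Answer: no

Derivation:
BFS explored all 278 reachable states.
Reachable set includes: (0,0,0), (0,0,1), (0,0,2), (0,0,3), (0,0,4), (0,0,5), (0,0,6), (0,0,7), (0,0,8), (0,0,9), (0,0,10), (0,1,0) ...
Target (A=1, B=4, C=7) not in reachable set → no.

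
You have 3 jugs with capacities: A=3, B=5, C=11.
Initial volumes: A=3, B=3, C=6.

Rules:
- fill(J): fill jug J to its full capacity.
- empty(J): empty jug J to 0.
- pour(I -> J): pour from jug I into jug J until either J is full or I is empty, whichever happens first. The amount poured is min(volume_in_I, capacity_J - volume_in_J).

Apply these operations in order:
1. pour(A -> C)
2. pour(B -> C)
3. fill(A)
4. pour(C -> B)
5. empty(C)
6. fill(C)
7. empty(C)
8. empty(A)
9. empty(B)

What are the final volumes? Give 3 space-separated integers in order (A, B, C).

Step 1: pour(A -> C) -> (A=0 B=3 C=9)
Step 2: pour(B -> C) -> (A=0 B=1 C=11)
Step 3: fill(A) -> (A=3 B=1 C=11)
Step 4: pour(C -> B) -> (A=3 B=5 C=7)
Step 5: empty(C) -> (A=3 B=5 C=0)
Step 6: fill(C) -> (A=3 B=5 C=11)
Step 7: empty(C) -> (A=3 B=5 C=0)
Step 8: empty(A) -> (A=0 B=5 C=0)
Step 9: empty(B) -> (A=0 B=0 C=0)

Answer: 0 0 0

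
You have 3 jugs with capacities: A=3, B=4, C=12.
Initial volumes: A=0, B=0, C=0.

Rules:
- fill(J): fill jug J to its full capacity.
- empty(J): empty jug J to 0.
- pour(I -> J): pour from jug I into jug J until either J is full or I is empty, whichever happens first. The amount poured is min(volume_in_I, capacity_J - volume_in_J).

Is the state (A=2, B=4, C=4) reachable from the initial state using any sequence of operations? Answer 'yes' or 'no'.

BFS from (A=0, B=0, C=0):
  1. fill(A) -> (A=3 B=0 C=0)
  2. fill(B) -> (A=3 B=4 C=0)
  3. pour(B -> C) -> (A=3 B=0 C=4)
  4. pour(A -> B) -> (A=0 B=3 C=4)
  5. fill(A) -> (A=3 B=3 C=4)
  6. pour(A -> B) -> (A=2 B=4 C=4)
Target reached → yes.

Answer: yes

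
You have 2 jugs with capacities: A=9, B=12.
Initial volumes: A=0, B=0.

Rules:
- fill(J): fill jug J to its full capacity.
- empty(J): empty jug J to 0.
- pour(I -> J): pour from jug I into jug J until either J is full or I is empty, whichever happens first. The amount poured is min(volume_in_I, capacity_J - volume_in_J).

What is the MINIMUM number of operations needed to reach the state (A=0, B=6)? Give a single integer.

Answer: 6

Derivation:
BFS from (A=0, B=0). One shortest path:
  1. fill(A) -> (A=9 B=0)
  2. pour(A -> B) -> (A=0 B=9)
  3. fill(A) -> (A=9 B=9)
  4. pour(A -> B) -> (A=6 B=12)
  5. empty(B) -> (A=6 B=0)
  6. pour(A -> B) -> (A=0 B=6)
Reached target in 6 moves.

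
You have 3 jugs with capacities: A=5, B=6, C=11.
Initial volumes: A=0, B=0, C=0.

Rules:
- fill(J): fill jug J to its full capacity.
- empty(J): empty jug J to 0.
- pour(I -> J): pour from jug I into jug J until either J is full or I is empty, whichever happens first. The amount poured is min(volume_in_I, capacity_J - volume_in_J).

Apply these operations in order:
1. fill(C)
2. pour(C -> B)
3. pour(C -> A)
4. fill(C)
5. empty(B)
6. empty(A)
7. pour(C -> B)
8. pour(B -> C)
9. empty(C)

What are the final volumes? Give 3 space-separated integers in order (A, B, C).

Step 1: fill(C) -> (A=0 B=0 C=11)
Step 2: pour(C -> B) -> (A=0 B=6 C=5)
Step 3: pour(C -> A) -> (A=5 B=6 C=0)
Step 4: fill(C) -> (A=5 B=6 C=11)
Step 5: empty(B) -> (A=5 B=0 C=11)
Step 6: empty(A) -> (A=0 B=0 C=11)
Step 7: pour(C -> B) -> (A=0 B=6 C=5)
Step 8: pour(B -> C) -> (A=0 B=0 C=11)
Step 9: empty(C) -> (A=0 B=0 C=0)

Answer: 0 0 0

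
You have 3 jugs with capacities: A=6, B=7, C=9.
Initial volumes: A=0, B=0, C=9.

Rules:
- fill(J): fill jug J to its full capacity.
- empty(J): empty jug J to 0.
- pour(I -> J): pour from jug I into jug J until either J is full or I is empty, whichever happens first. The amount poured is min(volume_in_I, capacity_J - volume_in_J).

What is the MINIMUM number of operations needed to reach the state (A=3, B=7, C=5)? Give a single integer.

BFS from (A=0, B=0, C=9). One shortest path:
  1. pour(C -> A) -> (A=6 B=0 C=3)
  2. pour(C -> B) -> (A=6 B=3 C=0)
  3. pour(A -> C) -> (A=0 B=3 C=6)
  4. fill(A) -> (A=6 B=3 C=6)
  5. pour(A -> C) -> (A=3 B=3 C=9)
  6. pour(C -> B) -> (A=3 B=7 C=5)
Reached target in 6 moves.

Answer: 6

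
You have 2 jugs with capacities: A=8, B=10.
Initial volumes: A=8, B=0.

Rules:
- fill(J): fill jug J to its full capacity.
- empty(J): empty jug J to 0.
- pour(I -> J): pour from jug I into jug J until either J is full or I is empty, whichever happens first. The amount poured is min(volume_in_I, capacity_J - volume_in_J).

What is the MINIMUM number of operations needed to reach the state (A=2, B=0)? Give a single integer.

Answer: 5

Derivation:
BFS from (A=8, B=0). One shortest path:
  1. empty(A) -> (A=0 B=0)
  2. fill(B) -> (A=0 B=10)
  3. pour(B -> A) -> (A=8 B=2)
  4. empty(A) -> (A=0 B=2)
  5. pour(B -> A) -> (A=2 B=0)
Reached target in 5 moves.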